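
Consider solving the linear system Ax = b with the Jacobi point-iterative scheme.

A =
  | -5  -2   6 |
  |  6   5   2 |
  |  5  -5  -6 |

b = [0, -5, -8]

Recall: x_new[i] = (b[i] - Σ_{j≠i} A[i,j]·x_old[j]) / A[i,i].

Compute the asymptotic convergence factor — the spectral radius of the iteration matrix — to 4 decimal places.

1.6232

Let D = diag(-5, 5, -6); L, U the strict triangles.
T_J = -D⁻¹(L+U): T[1,2] = -(2)/(5) = -0.4000; T[1,1] = 0.
  T[0,:] = [+0.0000  -0.4000  +1.2000]
  T[1,:] = [-1.2000  +0.0000  -0.4000]
  T[2,:] = [+0.8333  -0.8333  +0.0000]
eigenvalue magnitudes: 1.6232, 0.9063, 0.9063.
ρ(T) = max|λ| = 1.6232; 1.6232 > 1 ⇒ diverges.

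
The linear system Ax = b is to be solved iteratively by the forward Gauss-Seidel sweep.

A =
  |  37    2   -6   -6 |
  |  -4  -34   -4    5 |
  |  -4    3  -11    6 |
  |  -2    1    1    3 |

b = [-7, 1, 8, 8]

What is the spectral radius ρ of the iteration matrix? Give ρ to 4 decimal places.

0.3870

Split A = D + L + U, D = diag(37, -34, -11, 3).
T_GS = -(D+L)⁻¹U: row 0 first, T[0,3] = -(-6)/(37) = +0.1622; later rows by forward substitution.
  T[0,:] = [+0.0000  -0.0541  +0.1622  +0.1622]
  T[1,:] = [+0.0000  +0.0064  -0.1367  +0.1280]
  T[2,:] = [+0.0000  +0.0214  -0.0963  +0.5214]
  T[3,:] = [+0.0000  -0.0453  +0.1858  -0.1083]
|λ(T)| sorted: 0.3870, 0.2164, 0.0276, 0.0000.
ρ = 0.3870; 0.3870 < 1: convergent.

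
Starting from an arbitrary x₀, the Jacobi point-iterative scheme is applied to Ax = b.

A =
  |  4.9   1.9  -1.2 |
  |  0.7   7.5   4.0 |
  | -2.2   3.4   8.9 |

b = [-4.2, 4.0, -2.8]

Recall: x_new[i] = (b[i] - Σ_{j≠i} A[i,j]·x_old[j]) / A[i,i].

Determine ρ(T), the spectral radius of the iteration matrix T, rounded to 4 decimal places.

0.6290

Let D = diag(4.9, 7.5, 8.9); L, U the strict triangles.
Jacobi: T = -D⁻¹(L+U), T[0,1] = -(1.9)/(4.9) = -0.3878; T[0,0] = 0.
  T[0,:] = [+0.0000 -0.3878 +0.2449]
  T[1,:] = [-0.0933 +0.0000 -0.5333]
  T[2,:] = [+0.2472 -0.3820 +0.0000]
|eigenvalues of T|: 0.6290, 0.3757, 0.2532.
ρ = 0.6290; 0.6290 < 1: convergent.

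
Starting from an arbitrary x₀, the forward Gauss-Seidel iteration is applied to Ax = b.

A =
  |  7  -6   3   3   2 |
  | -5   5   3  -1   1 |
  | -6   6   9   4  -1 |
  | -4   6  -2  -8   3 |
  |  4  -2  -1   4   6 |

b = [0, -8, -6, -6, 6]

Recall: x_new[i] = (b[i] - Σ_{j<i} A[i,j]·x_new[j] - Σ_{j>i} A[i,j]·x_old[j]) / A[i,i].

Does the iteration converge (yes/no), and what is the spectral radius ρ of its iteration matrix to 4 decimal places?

Write A = D+L+U with D = diag(7, 5, 9, -8, 6).
T_GS = -(D+L)⁻¹U: row 0 first, T[0,4] = -(2)/(7) = -0.2857; later rows by forward substitution.
  T[0,:] = [+0.0000, +0.8571, -0.4286, -0.4286, -0.2857]
  T[1,:] = [+0.0000, +0.8571, -1.0286, -0.2286, -0.4857]
  T[2,:] = [+0.0000, +0.0000, +0.4000, -0.5778, +0.2444]
  T[3,:] = [+0.0000, +0.2143, -0.6571, +0.1873, +0.0925]
  T[4,:] = [+0.0000, -0.4286, +0.4476, -0.0116, +0.0077]
|roots of det(T-λI)|: 1.3288, 0.6061, 0.2664, 0.2664, 0.0000.
ρ = 1.3288; 1.3288 > 1: divergent.

no, ρ = 1.3288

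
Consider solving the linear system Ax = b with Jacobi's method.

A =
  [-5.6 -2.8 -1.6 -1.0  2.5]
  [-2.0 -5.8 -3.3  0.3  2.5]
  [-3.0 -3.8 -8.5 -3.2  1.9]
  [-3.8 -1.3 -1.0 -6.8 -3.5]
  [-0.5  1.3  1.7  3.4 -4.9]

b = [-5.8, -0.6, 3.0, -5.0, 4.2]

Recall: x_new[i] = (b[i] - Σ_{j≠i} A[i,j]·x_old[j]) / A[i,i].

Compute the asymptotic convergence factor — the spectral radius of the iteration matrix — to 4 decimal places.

Split A = D + L + U, D = diag(-5.6, -5.8, -8.5, -6.8, -4.9).
Jacobi T = -D⁻¹(L+U): T[0,1] = -(-2.8)/(-5.6) = -0.5000; T[0,0] = 0.
  T[0,:] = [+0.0000 -0.5000 -0.2857 -0.1786 +0.4464]
  T[1,:] = [-0.3448 +0.0000 -0.5690 +0.0517 +0.4310]
  T[2,:] = [-0.3529 -0.4471 +0.0000 -0.3765 +0.2235]
  T[3,:] = [-0.5588 -0.1912 -0.1471 +0.0000 -0.5147]
  T[4,:] = [-0.1020 +0.2653 +0.3469 +0.6939 +0.0000]
|roots of det(T-λI)|: 1.1691, 0.6783, 0.6783, 0.5105, 0.3236.
ρ(T) = max|λ| = 1.1691; 1.1691 > 1, so it fails to converge.

1.1691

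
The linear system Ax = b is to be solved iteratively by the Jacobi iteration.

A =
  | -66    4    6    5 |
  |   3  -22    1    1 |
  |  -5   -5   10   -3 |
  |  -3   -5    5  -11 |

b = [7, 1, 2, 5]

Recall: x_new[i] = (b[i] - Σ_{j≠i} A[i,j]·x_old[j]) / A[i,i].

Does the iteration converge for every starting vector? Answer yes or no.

yes

Write A = D+L+U with D = diag(-66, -22, 10, -11).
Jacobi: T = -D⁻¹(L+U), T[0,1] = -(4)/(-66) = +0.0606; T[0,0] = 0.
  T[0,:] = [+0.0000, +0.0606, +0.0909, +0.0758]
  T[1,:] = [+0.1364, +0.0000, +0.0455, +0.0455]
  T[2,:] = [+0.5000, +0.5000, +0.0000, +0.3000]
  T[3,:] = [-0.2727, -0.4545, +0.4545, +0.0000]
|roots of det(T-λI)|: 0.4547, 0.3554, 0.0997, 0.0004.
ρ(T) = max|λ| = 0.4547; 0.4547 < 1, so it converges for any x₀.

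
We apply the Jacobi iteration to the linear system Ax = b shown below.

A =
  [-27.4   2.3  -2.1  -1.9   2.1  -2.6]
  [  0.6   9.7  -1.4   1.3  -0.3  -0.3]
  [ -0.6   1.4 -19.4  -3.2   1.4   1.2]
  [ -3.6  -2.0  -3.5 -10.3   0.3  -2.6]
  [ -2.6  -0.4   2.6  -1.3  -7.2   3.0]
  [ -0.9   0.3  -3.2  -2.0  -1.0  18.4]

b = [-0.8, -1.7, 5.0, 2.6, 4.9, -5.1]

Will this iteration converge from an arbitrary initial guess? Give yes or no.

yes

A = D + L + U where D = diag(-27.4, 9.7, -19.4, -10.3, -7.2, 18.4).
Jacobi: T = -D⁻¹(L+U), T[0,1] = -(2.3)/(-27.4) = +0.0839; T[0,0] = 0.
  T[0,:] = [+0.0000  +0.0839  -0.0766  -0.0693  +0.0766  -0.0949]
  T[1,:] = [-0.0619  +0.0000  +0.1443  -0.1340  +0.0309  +0.0309]
  T[2,:] = [-0.0309  +0.0722  +0.0000  -0.1649  +0.0722  +0.0619]
  T[3,:] = [-0.3495  -0.1942  -0.3398  +0.0000  +0.0291  -0.2524]
  T[4,:] = [-0.3611  -0.0556  +0.3611  -0.1806  +0.0000  +0.4167]
  T[5,:] = [+0.0489  -0.0163  +0.1739  +0.1087  +0.0543  +0.0000]
moduli |λ_i(T)| = 0.4183, 0.3007, 0.3007, 0.1612, 0.0857, 0.0857.
spectral radius ρ = 0.4183; 0.4183 < 1: convergent.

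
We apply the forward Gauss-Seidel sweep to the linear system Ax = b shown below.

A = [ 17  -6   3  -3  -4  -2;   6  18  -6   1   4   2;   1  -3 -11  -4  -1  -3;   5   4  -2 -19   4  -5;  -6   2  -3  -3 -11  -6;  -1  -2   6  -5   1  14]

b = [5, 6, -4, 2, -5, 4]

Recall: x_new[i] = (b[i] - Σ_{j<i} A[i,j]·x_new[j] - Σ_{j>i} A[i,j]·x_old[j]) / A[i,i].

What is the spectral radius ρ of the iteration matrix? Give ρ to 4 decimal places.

0.5633

Diagonal D = diag(17, 18, -11, -19, -11, 14); L, U strict lower/upper.
T_GS = -(D+L)⁻¹U: row 0 first, T[0,1] = -(-6)/(17) = +0.3529; later rows by forward substitution.
  T[0,:] = [+0.0000 +0.3529 -0.1765 +0.1765 +0.2353 +0.1176]
  T[1,:] = [+0.0000 -0.1176 +0.3922 -0.1144 -0.3007 -0.1503]
  T[2,:] = [+0.0000 +0.0642 -0.1230 -0.3164 +0.0125 -0.2210]
  T[3,:] = [+0.0000 +0.0614 +0.0491 +0.0557 +0.2078 -0.2406]
  T[4,:] = [+0.0000 -0.2481 +0.1877 -0.0459 -0.2431 -0.5111]
  T[5,:] = [+0.0000 +0.0205 +0.1002 +0.1550 +0.0601 +0.0322]
moduli |λ_i(T)| = 0.5633, 0.3889, 0.3889, 0.1731, 0.0238, 0.0000.
spectral radius ρ = 0.5633; 0.5633 < 1 ⇒ converges.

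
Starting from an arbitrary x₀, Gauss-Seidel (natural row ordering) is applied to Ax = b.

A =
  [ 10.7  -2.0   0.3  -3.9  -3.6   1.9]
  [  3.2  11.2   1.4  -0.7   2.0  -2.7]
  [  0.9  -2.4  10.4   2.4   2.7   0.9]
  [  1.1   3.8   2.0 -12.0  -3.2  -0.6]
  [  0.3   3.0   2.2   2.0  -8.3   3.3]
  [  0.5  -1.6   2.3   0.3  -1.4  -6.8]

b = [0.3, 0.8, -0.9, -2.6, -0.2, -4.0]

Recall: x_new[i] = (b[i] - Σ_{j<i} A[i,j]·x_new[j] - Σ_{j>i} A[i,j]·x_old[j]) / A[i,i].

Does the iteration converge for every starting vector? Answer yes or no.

Split A = D + L + U, D = diag(10.7, 11.2, 10.4, -12, -8.3, -6.8).
GS T = -(D+L)⁻¹U: row 0 first, T[0,5] = -(1.9)/(10.7) = -0.1776; later rows by forward substitution.
  T[0,:] = [+0.0000 +0.1869 -0.0280 +0.3645 +0.3364 -0.1776]
  T[1,:] = [+0.0000 -0.0534 -0.1170 -0.0416 -0.2747 +0.2918]
  T[2,:] = [+0.0000 -0.0285 -0.0246 -0.2719 -0.3521 -0.0038]
  T[3,:] = [+0.0000 -0.0045 -0.0437 -0.0251 -0.3815 +0.0255]
  T[4,:] = [+0.0000 -0.0212 -0.0603 -0.0800 -0.2724 +0.5018]
  T[5,:] = [+0.0000 +0.0208 +0.0276 -0.0400 +0.0095 -0.1852]
|roots of det(T-λI)|: 0.5024, 0.1441, 0.1441, 0.1321, 0.0305, 0.0000.
spectral radius ρ = 0.5024; 0.5024 < 1: convergent.

yes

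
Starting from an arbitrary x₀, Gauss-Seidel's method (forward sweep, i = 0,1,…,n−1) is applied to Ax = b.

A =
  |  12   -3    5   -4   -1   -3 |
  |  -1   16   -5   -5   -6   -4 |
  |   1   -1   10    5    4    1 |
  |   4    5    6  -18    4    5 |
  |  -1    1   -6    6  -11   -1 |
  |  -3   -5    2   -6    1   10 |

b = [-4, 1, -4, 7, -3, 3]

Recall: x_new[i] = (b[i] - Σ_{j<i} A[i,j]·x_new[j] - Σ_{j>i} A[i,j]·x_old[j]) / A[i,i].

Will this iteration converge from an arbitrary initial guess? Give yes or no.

yes

Write A = D+L+U with D = diag(12, 16, 10, -18, -11, 10).
Gauss-Seidel: T = -(D+L)⁻¹U, row 0 first, T[0,5] = -(-3)/(12) = +0.2500; later rows by forward substitution.
  T[0,:] = [+0.0000 +0.2500 -0.4167 +0.3333 +0.0833 +0.2500]
  T[1,:] = [+0.0000 +0.0156 +0.2865 +0.3333 +0.3802 +0.2656]
  T[2,:] = [+0.0000 -0.0234 +0.0703 -0.5000 -0.3703 -0.0984]
  T[3,:] = [+0.0000 +0.0521 +0.0104 -0.0000 +0.2229 +0.3743]
  T[4,:] = [+0.0000 +0.0199 +0.0312 +0.2727 +0.3506 +0.1684]
  T[5,:] = [+0.0000 +0.1168 +0.0073 +0.3394 +0.3879 +0.4352]
|λ(T)| sorted: 0.9046, 0.1748, 0.1470, 0.1470, 0.0693, 0.0000.
ρ = 0.9046; 0.9046 < 1: convergent.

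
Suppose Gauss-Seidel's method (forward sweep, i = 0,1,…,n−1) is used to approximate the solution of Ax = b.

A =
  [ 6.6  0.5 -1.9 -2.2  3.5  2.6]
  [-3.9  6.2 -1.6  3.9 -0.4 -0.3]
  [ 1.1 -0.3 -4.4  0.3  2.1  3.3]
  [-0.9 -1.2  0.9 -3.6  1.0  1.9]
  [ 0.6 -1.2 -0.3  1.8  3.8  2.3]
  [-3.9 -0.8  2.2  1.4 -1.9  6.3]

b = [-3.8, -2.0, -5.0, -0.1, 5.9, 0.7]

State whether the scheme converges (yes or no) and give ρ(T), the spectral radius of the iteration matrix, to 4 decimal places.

A = D + L + U where D = diag(6.6, 6.2, -4.4, -3.6, 3.8, 6.3).
T_GS = -(D+L)⁻¹U: row 0 first, T[0,3] = -(-2.2)/(6.6) = +0.3333; later rows by forward substitution.
  T[0,:] = [+0.0000  -0.0758  +0.2879  +0.3333  -0.5303  -0.3939]
  T[1,:] = [+0.0000  -0.0477  +0.4391  -0.4194  -0.2691  -0.1994]
  T[2,:] = [+0.0000  -0.0157  +0.0420  +0.1801  +0.3630  +0.6651]
  T[3,:] = [+0.0000  +0.0309  -0.2078  +0.1015  +0.5908  +0.8590]
  T[4,:] = [+0.0000  -0.0190  +0.1950  -0.2189  -0.2524  -0.9604]
  T[5,:] = [+0.0000  -0.0601  +0.3243  +0.0016  -0.6966  -0.9820]
|eigenvalues of T|: 1.5982, 0.2216, 0.2216, 0.0883, 0.0200, 0.0000.
ρ = 1.5982; 1.5982 > 1: divergent.

no, ρ = 1.5982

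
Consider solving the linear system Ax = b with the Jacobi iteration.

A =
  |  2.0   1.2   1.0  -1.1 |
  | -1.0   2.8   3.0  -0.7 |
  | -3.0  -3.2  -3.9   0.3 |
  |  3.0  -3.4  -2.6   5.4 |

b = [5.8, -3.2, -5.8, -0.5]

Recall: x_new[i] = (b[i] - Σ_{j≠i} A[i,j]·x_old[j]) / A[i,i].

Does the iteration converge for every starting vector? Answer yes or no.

no

Let D = diag(2, 2.8, -3.9, 5.4); L, U the strict triangles.
T_J = -D⁻¹(L+U): T[2,1] = -(-3.2)/(-3.9) = -0.8205; T[2,2] = 0.
  T[0,:] = [+0.0000 -0.6000 -0.5000 +0.5500]
  T[1,:] = [+0.3571 +0.0000 -1.0714 +0.2500]
  T[2,:] = [-0.7692 -0.8205 +0.0000 +0.0769]
  T[3,:] = [-0.5556 +0.6296 +0.4815 +0.0000]
|λ(T)| sorted: 1.2507, 0.9346, 0.5749, 0.5749.
ρ = 1.2507; 1.2507 > 1: divergent.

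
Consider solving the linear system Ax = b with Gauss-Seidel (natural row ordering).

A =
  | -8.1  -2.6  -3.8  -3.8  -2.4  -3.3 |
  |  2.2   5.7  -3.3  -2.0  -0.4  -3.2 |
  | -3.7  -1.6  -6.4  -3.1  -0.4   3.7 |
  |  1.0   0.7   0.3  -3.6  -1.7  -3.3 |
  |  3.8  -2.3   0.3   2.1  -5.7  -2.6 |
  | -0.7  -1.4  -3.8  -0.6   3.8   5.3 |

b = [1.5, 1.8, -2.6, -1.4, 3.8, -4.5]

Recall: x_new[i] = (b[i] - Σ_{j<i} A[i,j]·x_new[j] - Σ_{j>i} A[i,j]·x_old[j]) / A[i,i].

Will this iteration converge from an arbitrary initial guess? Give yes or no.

no

Write A = D+L+U with D = diag(-8.1, 5.7, -6.4, -3.6, -5.7, 5.3).
Gauss-Seidel: T = -(D+L)⁻¹U, row 0 first, T[0,5] = -(-3.3)/(-8.1) = -0.4074; later rows by forward substitution.
  T[0,:] = [+0.0000, -0.3210, -0.4691, -0.4691, -0.2963, -0.4074]
  T[1,:] = [+0.0000, +0.1239, +0.7600, +0.5319, +0.1845, +0.7186]
  T[2,:] = [+0.0000, +0.1546, +0.0812, -0.3461, +0.0627, +0.6340]
  T[3,:] = [+0.0000, -0.0522, +0.0242, -0.0557, -0.5134, -0.8373]
  T[4,:] = [+0.0000, -0.2751, -0.6062, -0.5662, -0.4579, -1.2928]
  T[5,:] = [+0.0000, +0.2925, +0.6344, +0.2300, +0.3247, +1.4227]
|λ(T)| sorted: 1.5906, 0.4354, 0.2772, 0.1428, 0.0934, 0.0000.
ρ(T) = max|λ| = 1.5906; 1.5906 > 1: divergent.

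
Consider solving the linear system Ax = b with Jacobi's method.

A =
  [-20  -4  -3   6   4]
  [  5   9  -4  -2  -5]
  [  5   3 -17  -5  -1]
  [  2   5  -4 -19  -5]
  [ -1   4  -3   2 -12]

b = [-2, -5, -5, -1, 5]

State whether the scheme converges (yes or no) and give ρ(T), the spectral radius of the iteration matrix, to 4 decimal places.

Let D = diag(-20, 9, -17, -19, -12); L, U the strict triangles.
Jacobi: T = -D⁻¹(L+U), T[2,4] = -(-1)/(-17) = -0.0588; T[2,2] = 0.
  T[0,:] = [+0.0000 -0.2000 -0.1500 +0.3000 +0.2000]
  T[1,:] = [-0.5556 +0.0000 +0.4444 +0.2222 +0.5556]
  T[2,:] = [+0.2941 +0.1765 +0.0000 -0.2941 -0.0588]
  T[3,:] = [+0.1053 +0.2632 -0.2105 +0.0000 -0.2632]
  T[4,:] = [-0.0833 +0.3333 -0.2500 +0.1667 +0.0000]
|roots of det(T-λI)|: 0.8636, 0.5093, 0.3354, 0.3354, 0.0534.
ρ(T) = max|λ| = 0.8636; 0.8636 < 1, so it converges for any x₀.

yes, ρ = 0.8636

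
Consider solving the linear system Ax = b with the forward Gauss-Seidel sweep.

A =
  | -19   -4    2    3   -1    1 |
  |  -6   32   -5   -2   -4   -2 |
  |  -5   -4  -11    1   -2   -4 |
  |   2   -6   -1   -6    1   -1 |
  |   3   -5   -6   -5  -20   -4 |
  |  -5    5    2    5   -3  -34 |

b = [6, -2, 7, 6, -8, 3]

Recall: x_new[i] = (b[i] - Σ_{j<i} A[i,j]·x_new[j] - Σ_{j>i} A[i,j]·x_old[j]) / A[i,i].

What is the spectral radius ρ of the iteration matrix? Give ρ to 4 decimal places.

0.2741

Write A = D+L+U with D = diag(-19, 32, -11, -6, -20, -34).
GS T = -(D+L)⁻¹U: row 0 first, T[0,3] = -(3)/(-19) = +0.1579; later rows by forward substitution.
  T[0,:] = [+0.0000, -0.2105, +0.1053, +0.1579, -0.0526, +0.0526]
  T[1,:] = [+0.0000, -0.0395, +0.1760, +0.0921, +0.1151, +0.0724]
  T[2,:] = [+0.0000, +0.1100, -0.1118, -0.0144, -0.1998, -0.4139]
  T[3,:] = [+0.0000, -0.0490, -0.1223, -0.0371, +0.0673, -0.1525]
  T[4,:] = [+0.0000, -0.0425, +0.0359, +0.0142, +0.0064, -0.0479]
  T[5,:] = [+0.0000, +0.0282, -0.0173, -0.0172, +0.0222, -0.0396]
|eigenvalues of T|: 0.2741, 0.0916, 0.0916, 0.0798, 0.0798, 0.0000.
ρ(T) = max|λ| = 0.2741; 0.2741 < 1: convergent.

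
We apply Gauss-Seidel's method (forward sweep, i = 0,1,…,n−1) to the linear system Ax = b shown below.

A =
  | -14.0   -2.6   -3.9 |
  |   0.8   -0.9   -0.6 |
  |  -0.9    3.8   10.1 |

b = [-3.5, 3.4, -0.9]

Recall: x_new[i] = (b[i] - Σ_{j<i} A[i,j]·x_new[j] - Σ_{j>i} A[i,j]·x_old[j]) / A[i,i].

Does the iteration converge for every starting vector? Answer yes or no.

Let D = diag(-14, -0.9, 10.1); L, U the strict triangles.
T_GS = -(D+L)⁻¹U: row 0 first, T[0,1] = -(-2.6)/(-14) = -0.1857; later rows by forward substitution.
  T[0,:] = [+0.0000  -0.1857  -0.2786]
  T[1,:] = [+0.0000  -0.1651  -0.9143]
  T[2,:] = [+0.0000  +0.0456  +0.3192]
|eigenvalues of T|: 0.2073, 0.0532, 0.0000.
spectral radius ρ = 0.2073; 0.2073 < 1 ⇒ converges.

yes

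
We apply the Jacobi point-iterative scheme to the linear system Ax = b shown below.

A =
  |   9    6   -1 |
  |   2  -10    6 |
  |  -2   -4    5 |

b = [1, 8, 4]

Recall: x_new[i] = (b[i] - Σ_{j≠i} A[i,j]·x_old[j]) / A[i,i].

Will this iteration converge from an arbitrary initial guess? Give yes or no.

yes

Split A = D + L + U, D = diag(9, -10, 5).
Jacobi: T = -D⁻¹(L+U), T[2,1] = -(-4)/(5) = +0.8000; T[2,2] = 0.
  T[0,:] = [+0.0000 -0.6667 +0.1111]
  T[1,:] = [+0.2000 +0.0000 +0.6000]
  T[2,:] = [+0.4000 +0.8000 +0.0000]
|eigenvalues of T|: 0.7604, 0.4325, 0.4325.
ρ = 0.7604; 0.7604 < 1, so it converges for any x₀.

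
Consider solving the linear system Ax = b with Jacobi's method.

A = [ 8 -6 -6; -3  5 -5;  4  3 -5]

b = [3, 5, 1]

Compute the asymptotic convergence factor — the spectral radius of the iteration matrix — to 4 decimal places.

Diagonal D = diag(8, 5, -5); L, U strict lower/upper.
Jacobi T = -D⁻¹(L+U): T[0,1] = -(-6)/(8) = +0.7500; T[0,0] = 0.
  T[0,:] = [+0.0000, +0.7500, +0.7500]
  T[1,:] = [+0.6000, +0.0000, +1.0000]
  T[2,:] = [+0.8000, +0.6000, +0.0000]
|λ(T)| sorted: 1.4941, 0.7631, 0.7631.
ρ(T) = max|λ| = 1.4941; 1.4941 > 1: divergent.

1.4941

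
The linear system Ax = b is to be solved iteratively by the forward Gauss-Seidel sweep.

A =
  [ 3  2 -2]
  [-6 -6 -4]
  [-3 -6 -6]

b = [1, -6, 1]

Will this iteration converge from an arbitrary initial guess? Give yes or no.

no

Write A = D+L+U with D = diag(3, -6, -6).
GS T = -(D+L)⁻¹U: row 0 first, T[0,1] = -(2)/(3) = -0.6667; later rows by forward substitution.
  T[0,:] = [+0.0000 -0.6667 +0.6667]
  T[1,:] = [+0.0000 +0.6667 -1.3333]
  T[2,:] = [+0.0000 -0.3333 +1.0000]
moduli |λ_i(T)| = 1.5205, 0.1461, 0.0000.
ρ = 1.5205; 1.5205 > 1, so it fails to converge.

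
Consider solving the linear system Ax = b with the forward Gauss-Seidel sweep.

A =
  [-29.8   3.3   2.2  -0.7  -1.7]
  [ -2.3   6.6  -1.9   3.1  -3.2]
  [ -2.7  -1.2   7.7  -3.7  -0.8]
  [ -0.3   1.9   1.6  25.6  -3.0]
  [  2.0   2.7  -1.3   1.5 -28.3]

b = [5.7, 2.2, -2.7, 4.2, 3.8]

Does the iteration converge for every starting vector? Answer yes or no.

Split A = D + L + U, D = diag(-29.8, 6.6, 7.7, 25.6, -28.3).
Gauss-Seidel: T = -(D+L)⁻¹U, row 0 first, T[0,4] = -(-1.7)/(-29.8) = -0.0570; later rows by forward substitution.
  T[0,:] = [+0.0000  +0.1107  +0.0738  -0.0235  -0.0570]
  T[1,:] = [+0.0000  +0.0386  +0.3136  -0.4779  +0.4650]
  T[2,:] = [+0.0000  +0.0448  +0.0748  +0.3978  +0.1564]
  T[3,:] = [+0.0000  -0.0044  -0.0271  +0.0103  +0.0722]
  T[4,:] = [+0.0000  +0.0092  +0.0303  -0.0650  +0.0370]
|λ(T)| sorted: 0.2206, 0.1079, 0.1079, 0.0494, 0.0000.
ρ = 0.2206; 0.2206 < 1: convergent.

yes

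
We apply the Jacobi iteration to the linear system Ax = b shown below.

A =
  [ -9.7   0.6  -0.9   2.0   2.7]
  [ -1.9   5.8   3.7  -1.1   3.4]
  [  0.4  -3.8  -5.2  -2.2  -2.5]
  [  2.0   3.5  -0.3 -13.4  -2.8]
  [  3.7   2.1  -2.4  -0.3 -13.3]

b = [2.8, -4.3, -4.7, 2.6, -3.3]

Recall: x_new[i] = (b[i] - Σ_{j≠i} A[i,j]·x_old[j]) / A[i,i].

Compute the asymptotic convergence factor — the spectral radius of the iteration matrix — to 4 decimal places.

0.7749

Split A = D + L + U, D = diag(-9.7, 5.8, -5.2, -13.4, -13.3).
T_J = -D⁻¹(L+U): T[1,3] = -(-1.1)/(5.8) = +0.1897; T[1,1] = 0.
  T[0,:] = [+0.0000 +0.0619 -0.0928 +0.2062 +0.2784]
  T[1,:] = [+0.3276 +0.0000 -0.6379 +0.1897 -0.5862]
  T[2,:] = [+0.0769 -0.7308 +0.0000 -0.4231 -0.4808]
  T[3,:] = [+0.1493 +0.2612 -0.0224 +0.0000 -0.2090]
  T[4,:] = [+0.2782 +0.1579 -0.1805 -0.0226 +0.0000]
moduli |λ_i(T)| = 0.7749, 0.5827, 0.5827, 0.3093, 0.0436.
ρ = 0.7749; 0.7749 < 1, so it converges for any x₀.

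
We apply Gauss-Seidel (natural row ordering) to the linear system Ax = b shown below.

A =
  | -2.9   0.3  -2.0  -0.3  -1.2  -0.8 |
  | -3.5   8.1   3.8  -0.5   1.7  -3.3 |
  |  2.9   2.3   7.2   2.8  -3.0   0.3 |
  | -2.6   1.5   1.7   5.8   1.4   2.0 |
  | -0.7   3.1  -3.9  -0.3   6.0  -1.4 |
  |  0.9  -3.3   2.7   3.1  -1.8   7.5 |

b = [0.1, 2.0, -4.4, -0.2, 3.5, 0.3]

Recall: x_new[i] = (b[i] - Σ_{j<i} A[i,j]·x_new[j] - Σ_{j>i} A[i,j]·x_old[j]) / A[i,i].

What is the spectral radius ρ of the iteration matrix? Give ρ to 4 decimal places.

1.4306

Diagonal D = diag(-2.9, 8.1, 7.2, 5.8, 6, 7.5); L, U strict lower/upper.
GS T = -(D+L)⁻¹U: row 0 first, T[0,1] = -(0.3)/(-2.9) = +0.1034; later rows by forward substitution.
  T[0,:] = [+0.0000, +0.1034, -0.6897, -0.1034, -0.4138, -0.2759]
  T[1,:] = [+0.0000, +0.0447, -0.7671, +0.0170, -0.3887, +0.2882]
  T[2,:] = [+0.0000, -0.0559, +0.5228, -0.3527, +0.7075, -0.0226]
  T[3,:] = [+0.0000, +0.0512, -0.2640, +0.0526, -0.5337, -0.5364]
  T[4,:] = [+0.0000, -0.0448, +0.6425, -0.2475, +0.5857, +0.0107]
  T[5,:] = [+0.0000, -0.0045, -0.1797, +0.0657, -0.0149, +0.3923]
|roots of det(T-λI)|: 1.4306, 0.3591, 0.1181, 0.1181, 0.0178, 0.0000.
spectral radius ρ = 1.4306; 1.4306 > 1, so it fails to converge.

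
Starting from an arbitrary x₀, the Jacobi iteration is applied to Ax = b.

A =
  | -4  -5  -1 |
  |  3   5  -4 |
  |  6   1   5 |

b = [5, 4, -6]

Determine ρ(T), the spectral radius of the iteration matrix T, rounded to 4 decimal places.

1.3302

A = D + L + U where D = diag(-4, 5, 5).
Jacobi: T = -D⁻¹(L+U), T[2,0] = -(6)/(5) = -1.2000; T[2,2] = 0.
  T[0,:] = [+0.0000, -1.2500, -0.2500]
  T[1,:] = [-0.6000, +0.0000, +0.8000]
  T[2,:] = [-1.2000, -0.2000, +0.0000]
moduli |λ_i(T)| = 1.3302, 0.9378, 0.9378.
spectral radius ρ = 1.3302; 1.3302 > 1, so it fails to converge.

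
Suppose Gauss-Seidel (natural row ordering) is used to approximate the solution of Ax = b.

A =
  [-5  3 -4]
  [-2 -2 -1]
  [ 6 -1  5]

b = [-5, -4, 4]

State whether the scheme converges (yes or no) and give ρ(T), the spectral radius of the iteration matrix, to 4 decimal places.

A = D + L + U where D = diag(-5, -2, 5).
GS T = -(D+L)⁻¹U: row 0 first, T[0,1] = -(3)/(-5) = +0.6000; later rows by forward substitution.
  T[0,:] = [+0.0000  +0.6000  -0.8000]
  T[1,:] = [+0.0000  -0.6000  +0.3000]
  T[2,:] = [+0.0000  -0.8400  +1.0200]
eigenvalue magnitudes: 0.8457, 0.4257, 0.0000.
spectral radius ρ = 0.8457; 0.8457 < 1: convergent.

yes, ρ = 0.8457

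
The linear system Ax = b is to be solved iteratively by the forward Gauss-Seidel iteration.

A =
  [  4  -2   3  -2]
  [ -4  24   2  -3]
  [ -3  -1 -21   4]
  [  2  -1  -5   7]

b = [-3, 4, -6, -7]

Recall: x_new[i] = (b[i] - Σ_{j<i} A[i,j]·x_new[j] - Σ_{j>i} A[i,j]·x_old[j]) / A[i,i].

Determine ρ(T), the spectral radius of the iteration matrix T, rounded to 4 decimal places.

A = D + L + U where D = diag(4, 24, -21, 7).
Gauss-Seidel: T = -(D+L)⁻¹U, row 0 first, T[0,3] = -(-2)/(4) = +0.5000; later rows by forward substitution.
  T[0,:] = [+0.0000 +0.5000 -0.7500 +0.5000]
  T[1,:] = [+0.0000 +0.0833 -0.2083 +0.2083]
  T[2,:] = [+0.0000 -0.0754 +0.1171 +0.1091]
  T[3,:] = [+0.0000 -0.1848 +0.2681 -0.0351]
eigenvalue magnitudes: 0.2262, 0.1001, 0.1001, 0.0000.
spectral radius ρ = 0.2262; 0.2262 < 1, so it converges for any x₀.

0.2262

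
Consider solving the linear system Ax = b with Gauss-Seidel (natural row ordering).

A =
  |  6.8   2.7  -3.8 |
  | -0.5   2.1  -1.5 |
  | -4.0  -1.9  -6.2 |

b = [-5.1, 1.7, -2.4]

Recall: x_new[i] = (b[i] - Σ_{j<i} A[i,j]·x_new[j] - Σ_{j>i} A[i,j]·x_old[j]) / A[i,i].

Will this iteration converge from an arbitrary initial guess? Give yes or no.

yes

Let D = diag(6.8, 2.1, -6.2); L, U the strict triangles.
T_GS = -(D+L)⁻¹U: row 0 first, T[0,2] = -(-3.8)/(6.8) = +0.5588; later rows by forward substitution.
  T[0,:] = [+0.0000 -0.3971 +0.5588]
  T[1,:] = [+0.0000 -0.0945 +0.8473]
  T[2,:] = [+0.0000 +0.2851 -0.6202]
eigenvalue magnitudes: 0.9148, 0.2000, 0.0000.
ρ = 0.9148; 0.9148 < 1, so it converges for any x₀.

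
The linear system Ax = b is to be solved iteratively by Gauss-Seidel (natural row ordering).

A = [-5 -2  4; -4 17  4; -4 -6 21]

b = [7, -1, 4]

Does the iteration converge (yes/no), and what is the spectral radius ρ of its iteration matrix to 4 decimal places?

Diagonal D = diag(-5, 17, 21); L, U strict lower/upper.
GS T = -(D+L)⁻¹U: row 0 first, T[0,2] = -(4)/(-5) = +0.8000; later rows by forward substitution.
  T[0,:] = [+0.0000 -0.4000 +0.8000]
  T[1,:] = [+0.0000 -0.0941 -0.0471]
  T[2,:] = [+0.0000 -0.1031 +0.1389]
|λ(T)| sorted: 0.1582, 0.1133, 0.0000.
ρ(T) = max|λ| = 0.1582; 0.1582 < 1: convergent.

yes, ρ = 0.1582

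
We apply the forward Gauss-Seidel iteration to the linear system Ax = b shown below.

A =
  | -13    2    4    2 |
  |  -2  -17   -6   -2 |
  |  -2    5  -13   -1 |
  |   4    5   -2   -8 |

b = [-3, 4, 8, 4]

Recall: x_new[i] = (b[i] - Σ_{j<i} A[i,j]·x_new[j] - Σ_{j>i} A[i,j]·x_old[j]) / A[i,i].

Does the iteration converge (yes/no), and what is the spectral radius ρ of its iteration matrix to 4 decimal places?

Diagonal D = diag(-13, -17, -13, -8); L, U strict lower/upper.
GS T = -(D+L)⁻¹U: row 0 first, T[0,1] = -(2)/(-13) = +0.1538; later rows by forward substitution.
  T[0,:] = [+0.0000, +0.1538, +0.3077, +0.1538]
  T[1,:] = [+0.0000, -0.0181, -0.3891, -0.1357]
  T[2,:] = [+0.0000, -0.0306, -0.1970, -0.1528]
  T[3,:] = [+0.0000, +0.0733, -0.0401, +0.0303]
|λ(T)| sorted: 0.1828, 0.1079, 0.1059, 0.0000.
spectral radius ρ = 0.1828; 0.1828 < 1 ⇒ converges.

yes, ρ = 0.1828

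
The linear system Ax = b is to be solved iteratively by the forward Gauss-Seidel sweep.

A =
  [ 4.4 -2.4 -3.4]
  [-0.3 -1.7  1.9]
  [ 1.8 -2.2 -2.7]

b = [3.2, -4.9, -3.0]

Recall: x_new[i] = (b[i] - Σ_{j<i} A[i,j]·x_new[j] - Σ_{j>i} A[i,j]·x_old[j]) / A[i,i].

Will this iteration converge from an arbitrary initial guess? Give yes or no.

Let D = diag(4.4, -1.7, -2.7); L, U the strict triangles.
Gauss-Seidel: T = -(D+L)⁻¹U, row 0 first, T[0,2] = -(-3.4)/(4.4) = +0.7727; later rows by forward substitution.
  T[0,:] = [+0.0000  +0.5455  +0.7727]
  T[1,:] = [+0.0000  -0.0963  +0.9813]
  T[2,:] = [+0.0000  +0.4421  -0.2844]
|roots of det(T-λI)|: 0.8556, 0.4750, 0.0000.
ρ(T) = max|λ| = 0.8556; 0.8556 < 1, so it converges for any x₀.

yes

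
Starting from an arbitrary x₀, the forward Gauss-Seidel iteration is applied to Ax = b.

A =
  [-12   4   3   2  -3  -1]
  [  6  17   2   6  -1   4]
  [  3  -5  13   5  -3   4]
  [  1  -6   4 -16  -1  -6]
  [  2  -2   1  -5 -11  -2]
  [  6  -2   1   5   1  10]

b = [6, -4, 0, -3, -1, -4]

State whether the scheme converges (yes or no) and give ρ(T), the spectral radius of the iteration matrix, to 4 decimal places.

Diagonal D = diag(-12, 17, 13, -16, -11, 10); L, U strict lower/upper.
Gauss-Seidel: T = -(D+L)⁻¹U, row 0 first, T[0,5] = -(-1)/(-12) = -0.0833; later rows by forward substitution.
  T[0,:] = [+0.0000 +0.3333 +0.2500 +0.1667 -0.2500 -0.0833]
  T[1,:] = [+0.0000 -0.1176 -0.2059 -0.4118 +0.1471 -0.2059]
  T[2,:] = [+0.0000 -0.1222 -0.1369 -0.5814 +0.3450 -0.3676]
  T[3,:] = [+0.0000 +0.0344 +0.0586 +0.0195 -0.0470 -0.3949]
  T[4,:] = [+0.0000 +0.0552 +0.0438 +0.0435 -0.0195 -0.0135]
  T[5,:] = [+0.0000 -0.2340 -0.2112 -0.1383 +0.1704 +0.2444]
moduli |λ_i(T)| = 0.6076, 0.3113, 0.3113, 0.0418, 0.0418, 0.0000.
ρ = 0.6076; 0.6076 < 1, so it converges for any x₀.

yes, ρ = 0.6076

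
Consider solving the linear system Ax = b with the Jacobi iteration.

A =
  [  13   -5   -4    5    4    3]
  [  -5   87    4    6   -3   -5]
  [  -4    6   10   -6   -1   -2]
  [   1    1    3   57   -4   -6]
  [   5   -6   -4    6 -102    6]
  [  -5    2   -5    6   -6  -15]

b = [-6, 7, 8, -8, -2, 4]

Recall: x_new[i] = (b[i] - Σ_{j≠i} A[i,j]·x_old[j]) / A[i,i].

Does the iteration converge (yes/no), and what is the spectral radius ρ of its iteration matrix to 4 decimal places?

A = D + L + U where D = diag(13, 87, 10, 57, -102, -15).
Jacobi T = -D⁻¹(L+U): T[1,3] = -(6)/(87) = -0.0690; T[1,1] = 0.
  T[0,:] = [+0.0000  +0.3846  +0.3077  -0.3846  -0.3077  -0.2308]
  T[1,:] = [+0.0575  +0.0000  -0.0460  -0.0690  +0.0345  +0.0575]
  T[2,:] = [+0.4000  -0.6000  +0.0000  +0.6000  +0.1000  +0.2000]
  T[3,:] = [-0.0175  -0.0175  -0.0526  +0.0000  +0.0702  +0.1053]
  T[4,:] = [+0.0490  -0.0588  -0.0392  +0.0588  +0.0000  +0.0588]
  T[5,:] = [-0.3333  +0.1333  -0.3333  +0.4000  -0.4000  +0.0000]
|roots of det(T-λI)|: 0.3695, 0.2896, 0.2896, 0.1998, 0.0314, 0.0290.
ρ = 0.3695; 0.3695 < 1, so it converges for any x₀.

yes, ρ = 0.3695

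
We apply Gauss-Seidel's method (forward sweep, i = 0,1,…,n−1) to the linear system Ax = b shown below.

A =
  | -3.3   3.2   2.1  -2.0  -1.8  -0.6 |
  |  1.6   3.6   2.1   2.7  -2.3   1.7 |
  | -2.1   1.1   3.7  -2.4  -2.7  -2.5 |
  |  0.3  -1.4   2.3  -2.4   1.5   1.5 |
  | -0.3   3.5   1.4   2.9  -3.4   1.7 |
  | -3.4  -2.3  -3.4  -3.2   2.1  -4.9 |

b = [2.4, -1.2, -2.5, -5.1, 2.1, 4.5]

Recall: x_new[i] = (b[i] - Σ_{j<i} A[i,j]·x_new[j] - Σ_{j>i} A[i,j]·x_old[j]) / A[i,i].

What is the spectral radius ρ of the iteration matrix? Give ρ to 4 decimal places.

1.2378

Split A = D + L + U, D = diag(-3.3, 3.6, 3.7, -2.4, -3.4, -4.9).
Gauss-Seidel: T = -(D+L)⁻¹U, row 0 first, T[0,4] = -(-1.8)/(-3.3) = -0.5455; later rows by forward substitution.
  T[0,:] = [+0.0000, +0.9697, +0.6364, -0.6061, -0.5455, -0.1818]
  T[1,:] = [+0.0000, -0.4310, -0.8662, -0.4806, +0.8813, -0.3914]
  T[2,:] = [+0.0000, +0.6785, +0.6187, +0.4476, +0.1581, +0.6888]
  T[3,:] = [+0.0000, +1.0228, +1.1777, +0.6335, +0.1943, +1.4907]
  T[4,:] = [+0.0000, +0.6226, +0.3115, +0.2834, +1.1862, +1.6683]
  T[5,:] = [+0.0000, -1.3425, -1.0999, +0.0433, +0.2366, -0.4267]
eigenvalue magnitudes: 1.2378, 1.0245, 0.8610, 0.8610, 0.0846, 0.0000.
ρ(T) = max|λ| = 1.2378; 1.2378 > 1, so it fails to converge.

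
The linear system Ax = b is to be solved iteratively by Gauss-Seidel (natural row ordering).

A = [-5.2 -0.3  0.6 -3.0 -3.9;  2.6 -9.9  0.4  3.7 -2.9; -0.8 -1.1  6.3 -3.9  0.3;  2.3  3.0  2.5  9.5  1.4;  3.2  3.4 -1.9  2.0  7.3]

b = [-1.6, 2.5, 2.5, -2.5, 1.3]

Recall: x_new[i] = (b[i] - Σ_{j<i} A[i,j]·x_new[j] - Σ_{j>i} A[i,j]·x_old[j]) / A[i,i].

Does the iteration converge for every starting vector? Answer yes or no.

yes

Split A = D + L + U, D = diag(-5.2, -9.9, 6.3, 9.5, 7.3).
Gauss-Seidel: T = -(D+L)⁻¹U, row 0 first, T[0,2] = -(0.6)/(-5.2) = +0.1154; later rows by forward substitution.
  T[0,:] = [+0.0000  -0.0577  +0.1154  -0.5769  -0.7500]
  T[1,:] = [+0.0000  -0.0152  +0.0707  +0.2222  -0.4899]
  T[2,:] = [+0.0000  -0.0100  +0.0270  +0.5846  -0.2284]
  T[3,:] = [+0.0000  +0.0214  -0.0574  -0.0843  +0.2490]
  T[4,:] = [+0.0000  +0.0239  -0.0608  +0.3247  +0.4293]
|λ(T)| sorted: 0.5341, 0.1076, 0.1076, 0.0151, 0.0000.
spectral radius ρ = 0.5341; 0.5341 < 1, so it converges for any x₀.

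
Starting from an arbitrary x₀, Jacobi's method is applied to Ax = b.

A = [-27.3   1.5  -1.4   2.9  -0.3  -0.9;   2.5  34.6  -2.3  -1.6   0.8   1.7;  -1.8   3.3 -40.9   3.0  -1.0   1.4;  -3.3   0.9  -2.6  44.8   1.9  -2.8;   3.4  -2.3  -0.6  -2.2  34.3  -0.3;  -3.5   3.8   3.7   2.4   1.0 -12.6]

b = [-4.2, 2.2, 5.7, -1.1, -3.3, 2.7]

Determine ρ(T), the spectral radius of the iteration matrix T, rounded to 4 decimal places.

Split A = D + L + U, D = diag(-27.3, 34.6, -40.9, 44.8, 34.3, -12.6).
Jacobi: T = -D⁻¹(L+U), T[0,1] = -(1.5)/(-27.3) = +0.0549; T[0,0] = 0.
  T[0,:] = [+0.0000  +0.0549  -0.0513  +0.1062  -0.0110  -0.0330]
  T[1,:] = [-0.0723  +0.0000  +0.0665  +0.0462  -0.0231  -0.0491]
  T[2,:] = [-0.0440  +0.0807  +0.0000  +0.0733  -0.0244  +0.0342]
  T[3,:] = [+0.0737  -0.0201  +0.0580  +0.0000  -0.0424  +0.0625]
  T[4,:] = [-0.0991  +0.0671  +0.0175  +0.0641  +0.0000  +0.0087]
  T[5,:] = [-0.2778  +0.3016  +0.2937  +0.1905  +0.0794  +0.0000]
eigenvalue magnitudes: 0.1800, 0.1278, 0.1278, 0.1064, 0.0972, 0.0177.
spectral radius ρ = 0.1800; 0.1800 < 1, so it converges for any x₀.

0.1800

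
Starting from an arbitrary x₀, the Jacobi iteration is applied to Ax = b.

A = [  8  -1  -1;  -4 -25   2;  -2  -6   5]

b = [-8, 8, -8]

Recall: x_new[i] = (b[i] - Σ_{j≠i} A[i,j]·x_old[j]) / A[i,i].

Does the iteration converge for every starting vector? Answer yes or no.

Let D = diag(8, -25, 5); L, U the strict triangles.
T_J = -D⁻¹(L+U): T[2,0] = -(-2)/(5) = +0.4000; T[2,2] = 0.
  T[0,:] = [+0.0000 +0.1250 +0.1250]
  T[1,:] = [-0.1600 +0.0000 +0.0800]
  T[2,:] = [+0.4000 +1.2000 +0.0000]
|roots of det(T-λI)|: 0.4171, 0.2190, 0.2190.
spectral radius ρ = 0.4171; 0.4171 < 1, so it converges for any x₀.

yes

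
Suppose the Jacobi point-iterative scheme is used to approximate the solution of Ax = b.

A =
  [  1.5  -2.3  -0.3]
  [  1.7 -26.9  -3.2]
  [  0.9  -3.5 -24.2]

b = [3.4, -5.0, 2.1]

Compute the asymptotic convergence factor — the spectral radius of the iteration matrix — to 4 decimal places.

Diagonal D = diag(1.5, -26.9, -24.2); L, U strict lower/upper.
T_J = -D⁻¹(L+U): T[2,1] = -(-3.5)/(-24.2) = -0.1446; T[2,2] = 0.
  T[0,:] = [+0.0000, +1.5333, +0.2000]
  T[1,:] = [+0.0632, +0.0000, -0.1190]
  T[2,:] = [+0.0372, -0.1446, +0.0000]
moduli |λ_i(T)| = 0.3798, 0.3056, 0.0742.
spectral radius ρ = 0.3798; 0.3798 < 1, so it converges for any x₀.

0.3798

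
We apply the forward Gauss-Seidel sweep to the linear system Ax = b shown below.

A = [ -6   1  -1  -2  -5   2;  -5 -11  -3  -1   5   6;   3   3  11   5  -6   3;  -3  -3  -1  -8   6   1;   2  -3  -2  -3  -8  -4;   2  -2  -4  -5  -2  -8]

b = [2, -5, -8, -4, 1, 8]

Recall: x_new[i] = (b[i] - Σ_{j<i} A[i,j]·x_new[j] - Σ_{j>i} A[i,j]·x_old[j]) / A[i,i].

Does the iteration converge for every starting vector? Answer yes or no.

no

A = D + L + U where D = diag(-6, -11, 11, -8, -8, -8).
Gauss-Seidel: T = -(D+L)⁻¹U, row 0 first, T[0,5] = -(2)/(-6) = +0.3333; later rows by forward substitution.
  T[0,:] = [+0.0000  +0.1667  -0.1667  -0.3333  -0.8333  +0.3333]
  T[1,:] = [+0.0000  -0.0758  -0.1970  +0.0606  +0.8333  +0.3939]
  T[2,:] = [+0.0000  -0.0248  +0.0992  -0.3802  +0.5455  -0.4711]
  T[3,:] = [+0.0000  -0.0310  +0.1240  +0.1498  +0.6818  -0.0888]
  T[4,:] = [+0.0000  +0.0879  -0.0391  -0.0672  -0.9129  -0.4133]
  T[5,:] = [+0.0000  +0.0704  -0.1097  +0.0148  -0.8873  +0.3792]
|λ(T)| sorted: 1.1972, 0.6454, 0.1426, 0.1426, 0.1234, 0.0000.
ρ = 1.1972; 1.1972 > 1, so it fails to converge.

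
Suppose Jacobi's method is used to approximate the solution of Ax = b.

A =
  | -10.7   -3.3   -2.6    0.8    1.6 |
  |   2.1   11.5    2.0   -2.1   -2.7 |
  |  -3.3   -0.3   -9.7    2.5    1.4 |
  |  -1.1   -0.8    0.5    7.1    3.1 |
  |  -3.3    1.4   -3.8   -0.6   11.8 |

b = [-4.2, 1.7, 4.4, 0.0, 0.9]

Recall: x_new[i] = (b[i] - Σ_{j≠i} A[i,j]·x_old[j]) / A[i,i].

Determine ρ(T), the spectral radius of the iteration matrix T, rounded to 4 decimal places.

Split A = D + L + U, D = diag(-10.7, 11.5, -9.7, 7.1, 11.8).
Jacobi: T = -D⁻¹(L+U), T[3,0] = -(-1.1)/(7.1) = +0.1549; T[3,3] = 0.
  T[0,:] = [+0.0000  -0.3084  -0.2430  +0.0748  +0.1495]
  T[1,:] = [-0.1826  +0.0000  -0.1739  +0.1826  +0.2348]
  T[2,:] = [-0.3402  -0.0309  +0.0000  +0.2577  +0.1443]
  T[3,:] = [+0.1549  +0.1127  -0.0704  +0.0000  -0.4366]
  T[4,:] = [+0.2797  -0.1186  +0.3220  +0.0508  +0.0000]
|roots of det(T-λI)|: 0.6740, 0.3003, 0.3003, 0.2536, 0.2536.
ρ(T) = max|λ| = 0.6740; 0.6740 < 1: convergent.

0.6740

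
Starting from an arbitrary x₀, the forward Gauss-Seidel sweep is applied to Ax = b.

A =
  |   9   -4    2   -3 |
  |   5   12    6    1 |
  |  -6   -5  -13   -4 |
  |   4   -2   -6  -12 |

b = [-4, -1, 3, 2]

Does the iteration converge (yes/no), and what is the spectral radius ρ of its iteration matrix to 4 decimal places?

yes, ρ = 0.5979

A = D + L + U where D = diag(9, 12, -13, -12).
T_GS = -(D+L)⁻¹U: row 0 first, T[0,2] = -(2)/(9) = -0.2222; later rows by forward substitution.
  T[0,:] = [+0.0000  +0.4444  -0.2222  +0.3333]
  T[1,:] = [+0.0000  -0.1852  -0.4074  -0.2222]
  T[2,:] = [+0.0000  -0.1339  +0.2593  -0.3761]
  T[3,:] = [+0.0000  +0.2460  -0.1358  +0.3362]
|eigenvalues of T|: 0.5979, 0.1952, 0.1952, 0.0000.
ρ(T) = max|λ| = 0.5979; 0.5979 < 1: convergent.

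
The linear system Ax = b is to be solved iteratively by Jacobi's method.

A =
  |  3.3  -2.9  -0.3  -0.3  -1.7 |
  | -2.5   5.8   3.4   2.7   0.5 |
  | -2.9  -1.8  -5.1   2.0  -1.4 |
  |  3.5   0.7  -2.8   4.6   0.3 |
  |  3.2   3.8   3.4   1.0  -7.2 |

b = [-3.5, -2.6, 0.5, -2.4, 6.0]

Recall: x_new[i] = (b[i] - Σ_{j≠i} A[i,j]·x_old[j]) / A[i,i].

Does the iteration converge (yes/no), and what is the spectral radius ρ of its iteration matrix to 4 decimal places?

A = D + L + U where D = diag(3.3, 5.8, -5.1, 4.6, -7.2).
Jacobi T = -D⁻¹(L+U): T[4,0] = -(3.2)/(-7.2) = +0.4444; T[4,4] = 0.
  T[0,:] = [+0.0000  +0.8788  +0.0909  +0.0909  +0.5152]
  T[1,:] = [+0.4310  +0.0000  -0.5862  -0.4655  -0.0862]
  T[2,:] = [-0.5686  -0.3529  +0.0000  +0.3922  -0.2745]
  T[3,:] = [-0.7609  -0.1522  +0.6087  +0.0000  -0.0652]
  T[4,:] = [+0.4444  +0.5278  +0.4722  +0.1389  +0.0000]
|eigenvalues of T|: 1.2527, 0.5544, 0.5544, 0.4965, 0.4965.
ρ = 1.2527; 1.2527 > 1, so it fails to converge.

no, ρ = 1.2527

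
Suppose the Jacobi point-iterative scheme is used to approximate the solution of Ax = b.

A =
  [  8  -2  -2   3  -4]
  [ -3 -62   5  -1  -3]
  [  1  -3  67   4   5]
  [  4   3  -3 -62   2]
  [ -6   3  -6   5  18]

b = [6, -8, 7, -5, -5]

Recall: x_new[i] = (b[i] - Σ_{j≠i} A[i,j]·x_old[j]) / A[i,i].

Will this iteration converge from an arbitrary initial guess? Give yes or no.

yes

Diagonal D = diag(8, -62, 67, -62, 18); L, U strict lower/upper.
T_J = -D⁻¹(L+U): T[2,0] = -(1)/(67) = -0.0149; T[2,2] = 0.
  T[0,:] = [+0.0000  +0.2500  +0.2500  -0.3750  +0.5000]
  T[1,:] = [-0.0484  +0.0000  +0.0806  -0.0161  -0.0484]
  T[2,:] = [-0.0149  +0.0448  +0.0000  -0.0597  -0.0746]
  T[3,:] = [+0.0645  +0.0484  -0.0484  +0.0000  +0.0323]
  T[4,:] = [+0.3333  -0.1667  +0.3333  -0.2778  +0.0000]
|roots of det(T-λI)|: 0.3835, 0.2835, 0.2835, 0.1189, 0.0433.
ρ(T) = max|λ| = 0.3835; 0.3835 < 1 ⇒ converges.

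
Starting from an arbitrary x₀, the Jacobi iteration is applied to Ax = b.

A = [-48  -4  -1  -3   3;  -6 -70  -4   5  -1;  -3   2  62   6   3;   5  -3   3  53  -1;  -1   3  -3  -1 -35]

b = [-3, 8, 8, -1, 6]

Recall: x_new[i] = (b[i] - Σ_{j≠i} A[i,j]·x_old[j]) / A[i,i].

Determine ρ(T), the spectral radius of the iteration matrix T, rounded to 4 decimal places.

0.1658

Write A = D+L+U with D = diag(-48, -70, 62, 53, -35).
T_J = -D⁻¹(L+U): T[0,4] = -(3)/(-48) = +0.0625; T[0,0] = 0.
  T[0,:] = [+0.0000 -0.0833 -0.0208 -0.0625 +0.0625]
  T[1,:] = [-0.0857 +0.0000 -0.0571 +0.0714 -0.0143]
  T[2,:] = [+0.0484 -0.0323 +0.0000 -0.0968 -0.0484]
  T[3,:] = [-0.0943 +0.0566 -0.0566 +0.0000 +0.0189]
  T[4,:] = [-0.0286 +0.0857 -0.0857 -0.0286 +0.0000]
|λ(T)| sorted: 0.1658, 0.1021, 0.0775, 0.0775, 0.0683.
spectral radius ρ = 0.1658; 0.1658 < 1: convergent.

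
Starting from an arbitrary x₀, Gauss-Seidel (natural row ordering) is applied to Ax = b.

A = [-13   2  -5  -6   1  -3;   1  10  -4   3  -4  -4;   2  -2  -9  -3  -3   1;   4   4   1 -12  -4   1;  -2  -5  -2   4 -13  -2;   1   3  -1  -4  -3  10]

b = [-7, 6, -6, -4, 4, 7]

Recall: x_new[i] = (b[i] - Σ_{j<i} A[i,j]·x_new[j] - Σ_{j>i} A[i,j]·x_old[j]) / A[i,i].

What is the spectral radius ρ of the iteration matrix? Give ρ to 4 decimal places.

0.5531

Split A = D + L + U, D = diag(-13, 10, -9, -12, -13, 10).
Gauss-Seidel: T = -(D+L)⁻¹U, row 0 first, T[0,1] = -(2)/(-13) = +0.1538; later rows by forward substitution.
  T[0,:] = [+0.0000 +0.1538 -0.3846 -0.4615 +0.0769 -0.2308]
  T[1,:] = [+0.0000 -0.0154 +0.4385 -0.2538 +0.3923 +0.4231]
  T[2,:] = [+0.0000 +0.0376 -0.1829 -0.3795 -0.4034 -0.0342]
  T[3,:] = [+0.0000 +0.0493 +0.0027 -0.2701 -0.2105 +0.1446]
  T[4,:] = [+0.0000 -0.0084 -0.0805 +0.1439 -0.1654 -0.2313]
  T[5,:] = [+0.0000 +0.0102 -0.1344 +0.0195 -0.2996 -0.1188]
moduli |λ_i(T)| = 0.5531, 0.1472, 0.1324, 0.1324, 0.0737, 0.0000.
ρ = 0.5531; 0.5531 < 1: convergent.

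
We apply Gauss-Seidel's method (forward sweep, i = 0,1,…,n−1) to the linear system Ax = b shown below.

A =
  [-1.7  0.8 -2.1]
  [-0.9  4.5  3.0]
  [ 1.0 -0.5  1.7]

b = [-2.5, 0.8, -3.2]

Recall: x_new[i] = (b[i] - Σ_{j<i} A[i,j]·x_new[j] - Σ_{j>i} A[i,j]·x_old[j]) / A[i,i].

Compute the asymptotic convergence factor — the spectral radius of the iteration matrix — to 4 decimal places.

0.7866

Split A = D + L + U, D = diag(-1.7, 4.5, 1.7).
Gauss-Seidel: T = -(D+L)⁻¹U, row 0 first, T[0,1] = -(0.8)/(-1.7) = +0.4706; later rows by forward substitution.
  T[0,:] = [+0.0000  +0.4706  -1.2353]
  T[1,:] = [+0.0000  +0.0941  -0.9137]
  T[2,:] = [+0.0000  -0.2491  +0.4579]
eigenvalue magnitudes: 0.7866, 0.2346, 0.0000.
spectral radius ρ = 0.7866; 0.7866 < 1: convergent.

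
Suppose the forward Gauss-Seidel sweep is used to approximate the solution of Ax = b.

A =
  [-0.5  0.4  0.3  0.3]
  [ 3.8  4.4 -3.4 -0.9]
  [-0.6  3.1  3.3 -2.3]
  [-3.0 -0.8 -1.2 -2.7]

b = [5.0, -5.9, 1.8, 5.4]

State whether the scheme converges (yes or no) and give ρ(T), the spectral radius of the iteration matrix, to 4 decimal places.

no, ρ = 1.2360

Split A = D + L + U, D = diag(-0.5, 4.4, 3.3, -2.7).
Gauss-Seidel: T = -(D+L)⁻¹U, row 0 first, T[0,3] = -(0.3)/(-0.5) = +0.6000; later rows by forward substitution.
  T[0,:] = [+0.0000  +0.8000  +0.6000  +0.6000]
  T[1,:] = [+0.0000  -0.6909  +0.2545  -0.3136]
  T[2,:] = [+0.0000  +0.7945  -0.1300  +1.1007]
  T[3,:] = [+0.0000  -1.0373  -0.6843  -1.0629]
|roots of det(T-λI)|: 1.2360, 0.6223, 0.6223, 0.0000.
ρ(T) = max|λ| = 1.2360; 1.2360 > 1 ⇒ diverges.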